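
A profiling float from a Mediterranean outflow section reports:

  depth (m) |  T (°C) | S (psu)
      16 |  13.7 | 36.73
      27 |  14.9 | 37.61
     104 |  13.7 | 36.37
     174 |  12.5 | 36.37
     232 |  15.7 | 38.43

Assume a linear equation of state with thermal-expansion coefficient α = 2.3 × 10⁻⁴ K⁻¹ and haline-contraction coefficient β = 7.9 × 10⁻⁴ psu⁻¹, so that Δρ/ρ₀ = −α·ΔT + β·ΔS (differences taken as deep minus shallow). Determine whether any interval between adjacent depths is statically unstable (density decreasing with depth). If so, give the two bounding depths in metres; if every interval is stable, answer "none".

27–104 m

Evaluate Δρ/ρ₀ = −αΔT + βΔS across each adjacent pair:
  16–27 m: −αΔT+βΔS = −(2.3 × 10⁻⁴)(+1.2)+(7.9 × 10⁻⁴)(+0.88) = 4.2 × 10⁻⁴ → stable
  27–104 m: −αΔT+βΔS = −(2.3 × 10⁻⁴)(-1.2)+(7.9 × 10⁻⁴)(-1.24) = -7.0 × 10⁻⁴ → UNSTABLE
  104–174 m: −αΔT+βΔS = −(2.3 × 10⁻⁴)(-1.2)+(7.9 × 10⁻⁴)(+0.00) = 2.8 × 10⁻⁴ → stable
  174–232 m: −αΔT+βΔS = −(2.3 × 10⁻⁴)(+3.2)+(7.9 × 10⁻⁴)(+2.06) = 8.9 × 10⁻⁴ → stable
The 27–104 m interval has Δρ < 0: lighter water underlies denser water.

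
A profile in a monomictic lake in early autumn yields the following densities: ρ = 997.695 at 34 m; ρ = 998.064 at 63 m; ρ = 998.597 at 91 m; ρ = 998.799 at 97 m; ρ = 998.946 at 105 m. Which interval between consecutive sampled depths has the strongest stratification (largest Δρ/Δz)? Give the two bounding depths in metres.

91–97 m

Compute the density gradient over each adjacent pair:
  34–63 m: Δρ/Δz = 0.369/29 = 0.013 kg m⁻⁴
  63–91 m: Δρ/Δz = 0.533/28 = 0.019 kg m⁻⁴
  91–97 m: Δρ/Δz = 0.202/6 = 0.034 kg m⁻⁴
  97–105 m: Δρ/Δz = 0.147/8 = 0.018 kg m⁻⁴
The largest gradient is in the 91–97 m interval — the pycnocline.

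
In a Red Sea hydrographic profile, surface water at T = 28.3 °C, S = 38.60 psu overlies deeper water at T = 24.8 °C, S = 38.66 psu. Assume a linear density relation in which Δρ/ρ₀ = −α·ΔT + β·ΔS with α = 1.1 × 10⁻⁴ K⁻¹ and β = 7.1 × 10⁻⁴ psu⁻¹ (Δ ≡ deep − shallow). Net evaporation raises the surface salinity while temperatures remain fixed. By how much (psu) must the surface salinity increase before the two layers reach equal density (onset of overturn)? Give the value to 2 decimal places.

Neutral buoyancy requires −α(T_deep − T_surf) + β(S_deep − S_surf′) = 0.
S_surf′ = S_deep − (α/β)·ΔT = 38.66 − (1.1 × 10⁻⁴/7.1 × 10⁻⁴)·(-3.5) = 39.2023 psu.
Increase required: 39.2023 − 38.60 = 0.6023 psu.

0.60 psu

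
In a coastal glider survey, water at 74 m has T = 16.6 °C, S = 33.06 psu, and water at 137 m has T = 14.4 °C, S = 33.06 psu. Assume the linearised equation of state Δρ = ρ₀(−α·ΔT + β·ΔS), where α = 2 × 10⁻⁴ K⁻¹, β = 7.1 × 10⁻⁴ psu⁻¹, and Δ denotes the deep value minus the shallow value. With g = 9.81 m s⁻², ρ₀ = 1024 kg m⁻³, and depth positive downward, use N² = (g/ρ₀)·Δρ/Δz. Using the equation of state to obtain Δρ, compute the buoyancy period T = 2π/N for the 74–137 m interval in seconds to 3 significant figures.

ΔT = -2.2 K, ΔS = +0.00 psu (deep − shallow).
Δρ/ρ₀ = −αΔT + βΔS = 4.40 × 10⁻⁴ + 0 = 4.40 × 10⁻⁴, so Δρ ≈ 0.4506 kg m⁻³.
N² = (g/ρ₀)·Δρ/Δz = g·(Δρ/ρ₀)/Δz = 9.81 × 4.40 × 10⁻⁴ / 63 = 6.8514 × 10⁻⁵ s⁻².
N = √(6.8514 × 10⁻⁵) = 8.2773 × 10⁻³ rad s⁻¹ → T = 2π/N = 759.09 s ≈ 759 s.

759 s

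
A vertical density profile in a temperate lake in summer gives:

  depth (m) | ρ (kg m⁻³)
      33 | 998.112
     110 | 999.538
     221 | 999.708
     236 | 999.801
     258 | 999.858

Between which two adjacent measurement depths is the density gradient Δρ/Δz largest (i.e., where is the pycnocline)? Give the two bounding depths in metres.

Compute the density gradient over each adjacent pair:
  33–110 m: Δρ/Δz = 1.426/77 = 0.019 kg m⁻⁴
  110–221 m: Δρ/Δz = 0.170/111 = 1.5 × 10⁻³ kg m⁻⁴
  221–236 m: Δρ/Δz = 0.093/15 = 6.2 × 10⁻³ kg m⁻⁴
  236–258 m: Δρ/Δz = 0.057/22 = 2.6 × 10⁻³ kg m⁻⁴
The largest gradient is in the 33–110 m interval — the pycnocline.

33–110 m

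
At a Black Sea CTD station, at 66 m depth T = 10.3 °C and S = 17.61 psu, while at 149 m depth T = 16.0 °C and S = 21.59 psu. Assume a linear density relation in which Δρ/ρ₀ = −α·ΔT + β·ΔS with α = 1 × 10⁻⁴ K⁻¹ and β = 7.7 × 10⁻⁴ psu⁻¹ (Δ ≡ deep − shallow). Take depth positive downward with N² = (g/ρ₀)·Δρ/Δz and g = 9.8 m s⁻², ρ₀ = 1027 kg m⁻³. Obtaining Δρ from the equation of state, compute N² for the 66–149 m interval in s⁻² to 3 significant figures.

ΔT = +5.7 K, ΔS = +3.98 psu (deep − shallow).
Δρ/ρ₀ = −αΔT + βΔS = -5.70 × 10⁻⁴ + 3.0646 × 10⁻³ = 2.4946 × 10⁻³, so Δρ ≈ 2.562 kg m⁻³.
N² = (g/ρ₀)·Δρ/Δz = g·(Δρ/ρ₀)/Δz = 9.8 × 2.4946 × 10⁻³ / 83 = 2.9454 × 10⁻⁴ s⁻² ≈ 2.95 × 10⁻⁴ s⁻².

2.95 × 10⁻⁴ s⁻²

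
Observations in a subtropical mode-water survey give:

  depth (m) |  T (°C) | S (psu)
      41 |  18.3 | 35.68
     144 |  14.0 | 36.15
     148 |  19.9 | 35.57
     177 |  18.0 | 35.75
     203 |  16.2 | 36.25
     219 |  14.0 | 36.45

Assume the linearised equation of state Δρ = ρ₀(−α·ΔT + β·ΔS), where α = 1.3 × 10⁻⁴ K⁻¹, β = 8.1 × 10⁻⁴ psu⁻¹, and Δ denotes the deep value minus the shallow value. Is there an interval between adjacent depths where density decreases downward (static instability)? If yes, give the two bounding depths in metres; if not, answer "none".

144–148 m

Evaluate Δρ/ρ₀ = −αΔT + βΔS across each adjacent pair:
  41–144 m: −αΔT+βΔS = −(1.3 × 10⁻⁴)(-4.3)+(8.1 × 10⁻⁴)(+0.47) = 9.4 × 10⁻⁴ → stable
  144–148 m: −αΔT+βΔS = −(1.3 × 10⁻⁴)(+5.9)+(8.1 × 10⁻⁴)(-0.58) = -1.2 × 10⁻³ → UNSTABLE
  148–177 m: −αΔT+βΔS = −(1.3 × 10⁻⁴)(-1.9)+(8.1 × 10⁻⁴)(+0.18) = 3.9 × 10⁻⁴ → stable
  177–203 m: −αΔT+βΔS = −(1.3 × 10⁻⁴)(-1.8)+(8.1 × 10⁻⁴)(+0.50) = 6.4 × 10⁻⁴ → stable
  203–219 m: −αΔT+βΔS = −(1.3 × 10⁻⁴)(-2.2)+(8.1 × 10⁻⁴)(+0.20) = 4.5 × 10⁻⁴ → stable
The 144–148 m interval has Δρ < 0: lighter water underlies denser water.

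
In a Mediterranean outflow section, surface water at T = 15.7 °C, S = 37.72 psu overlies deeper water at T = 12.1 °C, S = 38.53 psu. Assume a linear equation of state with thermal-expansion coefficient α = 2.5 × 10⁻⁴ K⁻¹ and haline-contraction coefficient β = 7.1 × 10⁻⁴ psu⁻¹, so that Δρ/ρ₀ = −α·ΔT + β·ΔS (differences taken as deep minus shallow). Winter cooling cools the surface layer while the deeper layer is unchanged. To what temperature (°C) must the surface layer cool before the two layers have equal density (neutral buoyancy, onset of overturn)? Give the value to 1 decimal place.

9.8 °C

Neutral buoyancy requires Δρ = 0, i.e. −α(T_deep − T_surf′) + β(S_deep − S_surf) = 0.
T_surf′ = T_deep − (β/α)·ΔS = 12.1 − (7.1 × 10⁻⁴/2.5 × 10⁻⁴)·(+0.81) = 9.800 °C.
Cooling required: 15.7 − (9.800) = 5.900 °C.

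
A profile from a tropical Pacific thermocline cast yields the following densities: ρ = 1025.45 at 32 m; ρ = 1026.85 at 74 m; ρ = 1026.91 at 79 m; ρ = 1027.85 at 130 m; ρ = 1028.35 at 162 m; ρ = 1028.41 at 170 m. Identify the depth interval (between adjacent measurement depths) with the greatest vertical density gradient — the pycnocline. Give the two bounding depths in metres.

Compute the density gradient over each adjacent pair:
  32–74 m: Δρ/Δz = 1.40/42 = 0.033 kg m⁻⁴
  74–79 m: Δρ/Δz = 0.06/5 = 0.012 kg m⁻⁴
  79–130 m: Δρ/Δz = 0.94/51 = 0.018 kg m⁻⁴
  130–162 m: Δρ/Δz = 0.50/32 = 0.016 kg m⁻⁴
  162–170 m: Δρ/Δz = 0.06/8 = 7.5 × 10⁻³ kg m⁻⁴
The largest gradient is in the 32–74 m interval — the pycnocline.

32–74 m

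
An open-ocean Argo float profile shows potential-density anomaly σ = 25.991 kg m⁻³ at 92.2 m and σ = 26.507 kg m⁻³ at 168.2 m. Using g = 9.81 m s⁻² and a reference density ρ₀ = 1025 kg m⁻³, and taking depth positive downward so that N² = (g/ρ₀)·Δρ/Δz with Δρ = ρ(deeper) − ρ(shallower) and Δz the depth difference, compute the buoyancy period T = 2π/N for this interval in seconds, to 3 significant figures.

Δρ = 1026.507 − 1025.991 = 0.516 kg m⁻³ over Δz = 168.2 − 92.2 = 76 m.
N² = (9.81/1025) × (0.516/76) = 6.4980 × 10⁻⁵ s⁻².
N = √(6.4980 × 10⁻⁵) = 8.0610 × 10⁻³ rad s⁻¹, so T = 2π/N = 779.45 s ≈ 779 s.

779 s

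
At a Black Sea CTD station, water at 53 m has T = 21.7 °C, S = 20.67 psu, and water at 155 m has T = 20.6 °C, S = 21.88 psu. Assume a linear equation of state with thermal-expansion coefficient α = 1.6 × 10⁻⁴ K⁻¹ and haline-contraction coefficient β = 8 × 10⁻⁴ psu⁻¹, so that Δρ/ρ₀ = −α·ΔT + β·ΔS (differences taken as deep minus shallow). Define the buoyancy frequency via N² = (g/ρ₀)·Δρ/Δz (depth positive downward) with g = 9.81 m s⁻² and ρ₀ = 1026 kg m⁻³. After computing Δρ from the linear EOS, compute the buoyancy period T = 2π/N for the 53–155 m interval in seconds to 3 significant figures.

ΔT = -1.1 K, ΔS = +1.21 psu (deep − shallow).
Δρ/ρ₀ = −αΔT + βΔS = 1.76 × 10⁻⁴ + 9.68 × 10⁻⁴ = 1.144 × 10⁻³, so Δρ ≈ 1.174 kg m⁻³.
N² = (g/ρ₀)·Δρ/Δz = g·(Δρ/ρ₀)/Δz = 9.81 × 1.144 × 10⁻³ / 102 = 1.1003 × 10⁻⁴ s⁻².
N = √(1.1003 × 10⁻⁴) = 0.010490 rad s⁻¹ → T = 2π/N = 598.97 s ≈ 599 s.

599 s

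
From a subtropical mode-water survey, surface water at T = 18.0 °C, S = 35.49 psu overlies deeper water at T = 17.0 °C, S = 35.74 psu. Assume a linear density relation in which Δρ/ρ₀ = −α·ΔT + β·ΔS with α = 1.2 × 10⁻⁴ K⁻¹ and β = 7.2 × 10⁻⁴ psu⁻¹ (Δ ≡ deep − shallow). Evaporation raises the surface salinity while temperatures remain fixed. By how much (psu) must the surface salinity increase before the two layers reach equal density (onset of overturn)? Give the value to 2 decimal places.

0.42 psu

Neutral buoyancy requires −α(T_deep − T_surf) + β(S_deep − S_surf′) = 0.
S_surf′ = S_deep − (α/β)·ΔT = 35.74 − (1.2 × 10⁻⁴/7.2 × 10⁻⁴)·(-1.0) = 35.9067 psu.
Increase required: 35.9067 − 35.49 = 0.4167 psu.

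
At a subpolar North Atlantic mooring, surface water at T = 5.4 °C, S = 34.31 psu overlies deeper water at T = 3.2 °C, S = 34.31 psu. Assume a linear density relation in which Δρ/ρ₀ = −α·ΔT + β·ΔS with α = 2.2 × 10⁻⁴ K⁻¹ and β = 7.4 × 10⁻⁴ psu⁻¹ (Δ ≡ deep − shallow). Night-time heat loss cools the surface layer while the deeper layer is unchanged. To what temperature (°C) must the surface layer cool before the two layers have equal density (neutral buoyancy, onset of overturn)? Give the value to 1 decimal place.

3.2 °C

Neutral buoyancy requires Δρ = 0, i.e. −α(T_deep − T_surf′) + β(S_deep − S_surf) = 0.
T_surf′ = T_deep − (β/α)·ΔS = 3.2 − (7.4 × 10⁻⁴/2.2 × 10⁻⁴)·(+0.00) = 3.200 °C.
Cooling required: 5.4 − (3.200) = 2.200 °C.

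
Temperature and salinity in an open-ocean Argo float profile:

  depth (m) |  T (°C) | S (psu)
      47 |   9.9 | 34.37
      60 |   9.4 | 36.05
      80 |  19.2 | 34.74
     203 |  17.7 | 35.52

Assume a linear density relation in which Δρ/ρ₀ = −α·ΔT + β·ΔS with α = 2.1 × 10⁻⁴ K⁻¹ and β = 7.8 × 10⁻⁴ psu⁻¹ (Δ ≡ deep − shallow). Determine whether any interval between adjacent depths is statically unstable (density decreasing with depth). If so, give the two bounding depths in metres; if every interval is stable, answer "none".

60–80 m

Evaluate Δρ/ρ₀ = −αΔT + βΔS across each adjacent pair:
  47–60 m: −αΔT+βΔS = −(2.1 × 10⁻⁴)(-0.5)+(7.8 × 10⁻⁴)(+1.68) = 1.4 × 10⁻³ → stable
  60–80 m: −αΔT+βΔS = −(2.1 × 10⁻⁴)(+9.8)+(7.8 × 10⁻⁴)(-1.31) = -3.1 × 10⁻³ → UNSTABLE
  80–203 m: −αΔT+βΔS = −(2.1 × 10⁻⁴)(-1.5)+(7.8 × 10⁻⁴)(+0.78) = 9.2 × 10⁻⁴ → stable
The 60–80 m interval has Δρ < 0: lighter water underlies denser water.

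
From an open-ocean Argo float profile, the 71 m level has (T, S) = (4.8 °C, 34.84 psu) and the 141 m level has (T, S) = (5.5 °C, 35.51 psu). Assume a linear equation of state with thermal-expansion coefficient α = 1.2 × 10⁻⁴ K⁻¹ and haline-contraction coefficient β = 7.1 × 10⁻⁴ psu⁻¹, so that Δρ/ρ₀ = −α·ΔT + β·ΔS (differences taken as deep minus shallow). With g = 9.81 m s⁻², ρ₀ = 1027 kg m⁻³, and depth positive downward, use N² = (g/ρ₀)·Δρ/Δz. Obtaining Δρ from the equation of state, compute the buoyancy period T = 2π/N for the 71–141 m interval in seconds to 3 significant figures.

848 s

ΔT = +0.7 K, ΔS = +0.67 psu (deep − shallow).
Δρ/ρ₀ = −αΔT + βΔS = -8.40 × 10⁻⁵ + 4.757 × 10⁻⁴ = 3.917 × 10⁻⁴, so Δρ ≈ 0.4023 kg m⁻³.
N² = (g/ρ₀)·Δρ/Δz = g·(Δρ/ρ₀)/Δz = 9.81 × 3.917 × 10⁻⁴ / 70 = 5.4894 × 10⁻⁵ s⁻².
N = √(5.4894 × 10⁻⁵) = 7.4090 × 10⁻³ rad s⁻¹ → T = 2π/N = 848.05 s ≈ 848 s.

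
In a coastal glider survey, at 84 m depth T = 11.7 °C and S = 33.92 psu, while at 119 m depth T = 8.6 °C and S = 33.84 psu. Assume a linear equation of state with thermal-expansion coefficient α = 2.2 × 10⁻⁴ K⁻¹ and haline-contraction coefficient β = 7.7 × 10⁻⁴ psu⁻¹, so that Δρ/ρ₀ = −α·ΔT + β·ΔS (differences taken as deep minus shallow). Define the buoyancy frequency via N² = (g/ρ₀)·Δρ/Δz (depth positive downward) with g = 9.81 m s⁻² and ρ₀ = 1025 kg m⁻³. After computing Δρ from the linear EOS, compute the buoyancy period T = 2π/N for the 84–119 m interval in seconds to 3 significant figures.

476 s

ΔT = -3.1 K, ΔS = -0.08 psu (deep − shallow).
Δρ/ρ₀ = −αΔT + βΔS = 6.82 × 10⁻⁴ − 6.16 × 10⁻⁵ = 6.204 × 10⁻⁴, so Δρ ≈ 0.6359 kg m⁻³.
N² = (g/ρ₀)·Δρ/Δz = g·(Δρ/ρ₀)/Δz = 9.81 × 6.204 × 10⁻⁴ / 35 = 1.7389 × 10⁻⁴ s⁻².
N = √(1.7389 × 10⁻⁴) = 0.013187 rad s⁻¹ → T = 2π/N = 476.47 s ≈ 476 s.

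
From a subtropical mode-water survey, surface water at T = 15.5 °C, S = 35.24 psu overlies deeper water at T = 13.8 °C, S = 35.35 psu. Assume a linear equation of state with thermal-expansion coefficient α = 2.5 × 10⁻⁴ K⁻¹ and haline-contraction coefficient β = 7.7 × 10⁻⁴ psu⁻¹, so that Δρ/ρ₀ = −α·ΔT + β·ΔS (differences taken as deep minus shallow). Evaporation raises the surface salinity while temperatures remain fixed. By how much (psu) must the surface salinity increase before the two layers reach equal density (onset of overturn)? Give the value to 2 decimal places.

0.66 psu

Neutral buoyancy requires −α(T_deep − T_surf) + β(S_deep − S_surf′) = 0.
S_surf′ = S_deep − (α/β)·ΔT = 35.35 − (2.5 × 10⁻⁴/7.7 × 10⁻⁴)·(-1.7) = 35.9019 psu.
Increase required: 35.9019 − 35.24 = 0.6619 psu.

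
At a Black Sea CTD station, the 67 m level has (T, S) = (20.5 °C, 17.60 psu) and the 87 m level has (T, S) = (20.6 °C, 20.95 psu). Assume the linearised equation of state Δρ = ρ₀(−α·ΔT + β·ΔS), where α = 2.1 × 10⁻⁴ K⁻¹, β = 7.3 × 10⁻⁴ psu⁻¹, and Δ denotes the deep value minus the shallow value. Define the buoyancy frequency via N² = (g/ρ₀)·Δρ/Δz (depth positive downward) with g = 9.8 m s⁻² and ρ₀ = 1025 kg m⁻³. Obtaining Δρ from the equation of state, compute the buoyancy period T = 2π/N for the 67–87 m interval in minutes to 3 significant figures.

ΔT = +0.1 K, ΔS = +3.35 psu (deep − shallow).
Δρ/ρ₀ = −αΔT + βΔS = -2.10 × 10⁻⁵ + 2.4455 × 10⁻³ = 2.4245 × 10⁻³, so Δρ ≈ 2.485 kg m⁻³.
N² = (g/ρ₀)·Δρ/Δz = g·(Δρ/ρ₀)/Δz = 9.8 × 2.4245 × 10⁻³ / 20 = 1.1880 × 10⁻³ s⁻².
N = √(1.1880 × 10⁻³) = 0.034467 rad s⁻¹ → T = 2π/N = 182.30 s = 3.0383 min ≈ 3.04 min.

3.04 min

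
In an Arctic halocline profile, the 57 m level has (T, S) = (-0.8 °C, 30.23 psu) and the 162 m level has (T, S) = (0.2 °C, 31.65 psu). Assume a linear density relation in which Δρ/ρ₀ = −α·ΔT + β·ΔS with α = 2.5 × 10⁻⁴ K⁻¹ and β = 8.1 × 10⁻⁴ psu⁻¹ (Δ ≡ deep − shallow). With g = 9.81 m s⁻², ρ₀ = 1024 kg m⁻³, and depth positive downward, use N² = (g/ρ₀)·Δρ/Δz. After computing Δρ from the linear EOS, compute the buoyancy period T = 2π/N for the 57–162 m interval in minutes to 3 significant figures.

ΔT = +1.0 K, ΔS = +1.42 psu (deep − shallow).
Δρ/ρ₀ = −αΔT + βΔS = -2.50 × 10⁻⁴ + 1.1502 × 10⁻³ = 9.002 × 10⁻⁴, so Δρ ≈ 0.9218 kg m⁻³.
N² = (g/ρ₀)·Δρ/Δz = g·(Δρ/ρ₀)/Δz = 9.81 × 9.002 × 10⁻⁴ / 105 = 8.4104 × 10⁻⁵ s⁻².
N = √(8.4104 × 10⁻⁵) = 9.1708 × 10⁻³ rad s⁻¹ → T = 2π/N = 685.13 s = 11.419 min ≈ 11.4 min.

11.4 min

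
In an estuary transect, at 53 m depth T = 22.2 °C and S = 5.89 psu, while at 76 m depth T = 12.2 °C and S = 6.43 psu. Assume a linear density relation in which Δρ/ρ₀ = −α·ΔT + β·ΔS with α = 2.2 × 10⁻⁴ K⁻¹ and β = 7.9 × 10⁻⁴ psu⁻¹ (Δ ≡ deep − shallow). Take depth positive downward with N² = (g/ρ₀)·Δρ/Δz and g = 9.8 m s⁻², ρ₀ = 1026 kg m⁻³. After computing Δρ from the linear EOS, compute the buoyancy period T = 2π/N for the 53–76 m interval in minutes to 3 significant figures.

3.13 min

ΔT = -10.0 K, ΔS = +0.54 psu (deep − shallow).
Δρ/ρ₀ = −αΔT + βΔS = 2.20 × 10⁻³ + 4.266 × 10⁻⁴ = 2.6266 × 10⁻³, so Δρ ≈ 2.695 kg m⁻³.
N² = (g/ρ₀)·Δρ/Δz = g·(Δρ/ρ₀)/Δz = 9.8 × 2.6266 × 10⁻³ / 23 = 1.1192 × 10⁻³ s⁻².
N = √(1.1192 × 10⁻³) = 0.033454 rad s⁻¹ → T = 2π/N = 187.82 s = 3.1303 min ≈ 3.13 min.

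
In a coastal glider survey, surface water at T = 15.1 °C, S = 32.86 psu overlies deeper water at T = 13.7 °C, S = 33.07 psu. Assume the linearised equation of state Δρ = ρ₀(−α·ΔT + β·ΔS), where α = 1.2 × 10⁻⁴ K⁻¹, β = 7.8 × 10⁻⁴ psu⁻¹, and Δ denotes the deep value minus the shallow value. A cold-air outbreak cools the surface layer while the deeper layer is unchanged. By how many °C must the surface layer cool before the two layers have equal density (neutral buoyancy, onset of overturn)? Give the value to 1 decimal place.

Neutral buoyancy requires Δρ = 0, i.e. −α(T_deep − T_surf′) + β(S_deep − S_surf) = 0.
T_surf′ = T_deep − (β/α)·ΔS = 13.7 − (7.8 × 10⁻⁴/1.2 × 10⁻⁴)·(+0.21) = 12.335 °C.
Cooling required: 15.1 − (12.335) = 2.765 °C.

2.8 °C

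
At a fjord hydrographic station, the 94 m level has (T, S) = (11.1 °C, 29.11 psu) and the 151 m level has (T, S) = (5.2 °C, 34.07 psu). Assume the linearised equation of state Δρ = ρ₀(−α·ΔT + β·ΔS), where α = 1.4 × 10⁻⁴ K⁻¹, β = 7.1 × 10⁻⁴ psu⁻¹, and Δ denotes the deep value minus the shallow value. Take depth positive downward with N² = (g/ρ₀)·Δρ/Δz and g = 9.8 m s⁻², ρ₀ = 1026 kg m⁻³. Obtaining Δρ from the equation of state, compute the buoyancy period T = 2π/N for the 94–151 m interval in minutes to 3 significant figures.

3.83 min

ΔT = -5.9 K, ΔS = +4.96 psu (deep − shallow).
Δρ/ρ₀ = −αΔT + βΔS = 8.26 × 10⁻⁴ + 3.5216 × 10⁻³ = 4.3476 × 10⁻³, so Δρ ≈ 4.461 kg m⁻³.
N² = (g/ρ₀)·Δρ/Δz = g·(Δρ/ρ₀)/Δz = 9.8 × 4.3476 × 10⁻³ / 57 = 7.4748 × 10⁻⁴ s⁻².
N = √(7.4748 × 10⁻⁴) = 0.027340 rad s⁻¹ → T = 2π/N = 229.82 s = 3.8303 min ≈ 3.83 min.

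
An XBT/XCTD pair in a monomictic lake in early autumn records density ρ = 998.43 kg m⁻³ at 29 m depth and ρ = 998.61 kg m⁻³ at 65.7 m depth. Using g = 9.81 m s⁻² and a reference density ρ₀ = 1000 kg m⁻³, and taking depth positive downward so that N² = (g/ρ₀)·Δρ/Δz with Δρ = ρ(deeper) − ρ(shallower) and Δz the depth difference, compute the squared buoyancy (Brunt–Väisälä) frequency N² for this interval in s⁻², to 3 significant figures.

Δρ = 998.61 − 998.43 = 0.18 kg m⁻³ over Δz = 65.7 − 29 = 36.7 m.
N² = (9.81/1000) × (0.18/36.7) = 4.8114 × 10⁻⁵ s⁻² ≈ 4.81 × 10⁻⁵ s⁻².

4.81 × 10⁻⁵ s⁻²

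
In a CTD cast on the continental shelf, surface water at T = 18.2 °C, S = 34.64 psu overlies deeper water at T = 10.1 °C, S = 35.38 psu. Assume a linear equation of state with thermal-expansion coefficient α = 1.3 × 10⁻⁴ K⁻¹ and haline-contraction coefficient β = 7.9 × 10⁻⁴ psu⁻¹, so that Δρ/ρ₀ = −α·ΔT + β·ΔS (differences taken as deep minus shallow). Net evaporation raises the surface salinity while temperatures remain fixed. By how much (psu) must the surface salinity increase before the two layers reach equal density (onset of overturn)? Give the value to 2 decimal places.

Neutral buoyancy requires −α(T_deep − T_surf) + β(S_deep − S_surf′) = 0.
S_surf′ = S_deep − (α/β)·ΔT = 35.38 − (1.3 × 10⁻⁴/7.9 × 10⁻⁴)·(-8.1) = 36.7129 psu.
Increase required: 36.7129 − 34.64 = 2.0729 psu.

2.07 psu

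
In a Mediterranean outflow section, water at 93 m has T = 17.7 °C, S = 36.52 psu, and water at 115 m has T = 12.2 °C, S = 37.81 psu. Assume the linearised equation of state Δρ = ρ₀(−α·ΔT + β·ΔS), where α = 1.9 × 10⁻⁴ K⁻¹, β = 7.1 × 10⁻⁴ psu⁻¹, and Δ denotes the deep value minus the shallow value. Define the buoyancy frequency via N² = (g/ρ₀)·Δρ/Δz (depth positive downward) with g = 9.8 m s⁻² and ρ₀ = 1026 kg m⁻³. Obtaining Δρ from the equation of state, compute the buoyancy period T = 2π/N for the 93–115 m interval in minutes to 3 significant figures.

3.54 min

ΔT = -5.5 K, ΔS = +1.29 psu (deep − shallow).
Δρ/ρ₀ = −αΔT + βΔS = 1.045 × 10⁻³ + 9.159 × 10⁻⁴ = 1.9609 × 10⁻³, so Δρ ≈ 2.012 kg m⁻³.
N² = (g/ρ₀)·Δρ/Δz = g·(Δρ/ρ₀)/Δz = 9.8 × 1.9609 × 10⁻³ / 22 = 8.7349 × 10⁻⁴ s⁻².
N = √(8.7349 × 10⁻⁴) = 0.029555 rad s⁻¹ → T = 2π/N = 212.59 s = 3.5432 min ≈ 3.54 min.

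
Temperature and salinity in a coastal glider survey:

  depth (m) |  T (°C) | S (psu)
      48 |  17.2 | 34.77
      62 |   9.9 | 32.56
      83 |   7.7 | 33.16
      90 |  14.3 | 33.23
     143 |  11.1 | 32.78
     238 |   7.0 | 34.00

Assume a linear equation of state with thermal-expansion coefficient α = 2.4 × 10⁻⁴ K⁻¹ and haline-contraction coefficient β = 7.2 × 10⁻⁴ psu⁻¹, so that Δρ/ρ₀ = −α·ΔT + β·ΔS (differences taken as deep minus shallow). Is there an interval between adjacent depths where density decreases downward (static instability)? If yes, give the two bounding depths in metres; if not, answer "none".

Evaluate Δρ/ρ₀ = −αΔT + βΔS across each adjacent pair:
  48–62 m: −αΔT+βΔS = −(2.4 × 10⁻⁴)(-7.3)+(7.2 × 10⁻⁴)(-2.21) = 1.6 × 10⁻⁴ → stable
  62–83 m: −αΔT+βΔS = −(2.4 × 10⁻⁴)(-2.2)+(7.2 × 10⁻⁴)(+0.60) = 9.6 × 10⁻⁴ → stable
  83–90 m: −αΔT+βΔS = −(2.4 × 10⁻⁴)(+6.6)+(7.2 × 10⁻⁴)(+0.07) = -1.5 × 10⁻³ → UNSTABLE
  90–143 m: −αΔT+βΔS = −(2.4 × 10⁻⁴)(-3.2)+(7.2 × 10⁻⁴)(-0.45) = 4.4 × 10⁻⁴ → stable
  143–238 m: −αΔT+βΔS = −(2.4 × 10⁻⁴)(-4.1)+(7.2 × 10⁻⁴)(+1.22) = 1.9 × 10⁻³ → stable
The 83–90 m interval has Δρ < 0: lighter water underlies denser water.

83–90 m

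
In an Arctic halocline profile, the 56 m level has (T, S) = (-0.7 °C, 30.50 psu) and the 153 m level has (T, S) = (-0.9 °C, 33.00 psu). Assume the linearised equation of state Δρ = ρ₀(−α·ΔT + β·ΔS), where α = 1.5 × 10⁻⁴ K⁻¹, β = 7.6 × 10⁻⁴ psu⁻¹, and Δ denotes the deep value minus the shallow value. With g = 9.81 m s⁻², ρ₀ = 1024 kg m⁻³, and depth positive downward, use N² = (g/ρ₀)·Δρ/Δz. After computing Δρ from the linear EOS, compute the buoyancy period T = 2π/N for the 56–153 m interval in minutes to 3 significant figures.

7.50 min

ΔT = -0.2 K, ΔS = +2.50 psu (deep − shallow).
Δρ/ρ₀ = −αΔT + βΔS = 3.00 × 10⁻⁵ + 1.90 × 10⁻³ = 1.93 × 10⁻³, so Δρ ≈ 1.976 kg m⁻³.
N² = (g/ρ₀)·Δρ/Δz = g·(Δρ/ρ₀)/Δz = 9.81 × 1.93 × 10⁻³ / 97 = 1.9519 × 10⁻⁴ s⁻².
N = √(1.9519 × 10⁻⁴) = 0.013971 rad s⁻¹ → T = 2π/N = 449.73 s = 7.4955 min ≈ 7.50 min.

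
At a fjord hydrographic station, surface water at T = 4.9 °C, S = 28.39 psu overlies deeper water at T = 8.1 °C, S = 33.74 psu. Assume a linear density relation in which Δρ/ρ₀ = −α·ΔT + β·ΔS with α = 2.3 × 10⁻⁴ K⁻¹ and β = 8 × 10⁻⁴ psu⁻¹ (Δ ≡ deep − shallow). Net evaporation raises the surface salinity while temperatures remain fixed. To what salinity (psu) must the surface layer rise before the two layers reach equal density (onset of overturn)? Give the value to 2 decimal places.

Neutral buoyancy requires −α(T_deep − T_surf) + β(S_deep − S_surf′) = 0.
S_surf′ = S_deep − (α/β)·ΔT = 33.74 − (2.3 × 10⁻⁴/8 × 10⁻⁴)·(+3.2) = 32.8200 psu.
Increase required: 32.8200 − 28.39 = 4.4300 psu.

32.82 psu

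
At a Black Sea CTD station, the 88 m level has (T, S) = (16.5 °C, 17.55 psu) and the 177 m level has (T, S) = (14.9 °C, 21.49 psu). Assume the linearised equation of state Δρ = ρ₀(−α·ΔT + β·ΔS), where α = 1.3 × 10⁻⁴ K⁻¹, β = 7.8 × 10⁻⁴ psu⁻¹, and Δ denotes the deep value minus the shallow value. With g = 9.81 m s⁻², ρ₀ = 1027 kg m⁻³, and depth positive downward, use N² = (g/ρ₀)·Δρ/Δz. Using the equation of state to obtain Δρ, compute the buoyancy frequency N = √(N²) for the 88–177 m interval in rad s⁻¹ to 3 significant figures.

ΔT = -1.6 K, ΔS = +3.94 psu (deep − shallow).
Δρ/ρ₀ = −αΔT + βΔS = 2.08 × 10⁻⁴ + 3.0732 × 10⁻³ = 3.2812 × 10⁻³, so Δρ ≈ 3.370 kg m⁻³.
N² = (g/ρ₀)·Δρ/Δz = g·(Δρ/ρ₀)/Δz = 9.81 × 3.2812 × 10⁻³ / 89 = 3.6167 × 10⁻⁴ s⁻².
N = √(3.6167 × 10⁻⁴) = 0.019018 rad s⁻¹ ≈ 0.0190 rad s⁻¹.

0.0190 rad s⁻¹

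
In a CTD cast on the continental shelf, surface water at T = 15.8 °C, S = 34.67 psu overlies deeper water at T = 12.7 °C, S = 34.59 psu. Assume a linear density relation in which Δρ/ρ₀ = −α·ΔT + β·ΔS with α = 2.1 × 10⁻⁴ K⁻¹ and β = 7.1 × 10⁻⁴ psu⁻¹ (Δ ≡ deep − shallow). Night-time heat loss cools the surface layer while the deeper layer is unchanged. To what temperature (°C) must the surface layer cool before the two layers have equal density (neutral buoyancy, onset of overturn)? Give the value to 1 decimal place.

Neutral buoyancy requires Δρ = 0, i.e. −α(T_deep − T_surf′) + β(S_deep − S_surf) = 0.
T_surf′ = T_deep − (β/α)·ΔS = 12.7 − (7.1 × 10⁻⁴/2.1 × 10⁻⁴)·(-0.08) = 12.970 °C.
Cooling required: 15.8 − (12.970) = 2.830 °C.

13.0 °C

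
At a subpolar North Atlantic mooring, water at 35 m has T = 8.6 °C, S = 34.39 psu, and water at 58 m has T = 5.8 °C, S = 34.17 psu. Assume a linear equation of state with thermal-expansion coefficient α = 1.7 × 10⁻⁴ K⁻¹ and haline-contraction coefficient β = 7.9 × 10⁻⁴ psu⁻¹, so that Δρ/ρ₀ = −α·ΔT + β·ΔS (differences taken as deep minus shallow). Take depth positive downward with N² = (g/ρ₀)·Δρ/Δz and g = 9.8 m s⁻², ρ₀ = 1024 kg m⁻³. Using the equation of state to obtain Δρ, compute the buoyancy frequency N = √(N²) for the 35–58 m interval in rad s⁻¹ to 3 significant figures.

0.0113 rad s⁻¹

ΔT = -2.8 K, ΔS = -0.22 psu (deep − shallow).
Δρ/ρ₀ = −αΔT + βΔS = 4.76 × 10⁻⁴ − 1.738 × 10⁻⁴ = 3.022 × 10⁻⁴, so Δρ ≈ 0.3095 kg m⁻³.
N² = (g/ρ₀)·Δρ/Δz = g·(Δρ/ρ₀)/Δz = 9.8 × 3.022 × 10⁻⁴ / 23 = 1.2876 × 10⁻⁴ s⁻².
N = √(1.2876 × 10⁻⁴) = 0.011347 rad s⁻¹ ≈ 0.0113 rad s⁻¹.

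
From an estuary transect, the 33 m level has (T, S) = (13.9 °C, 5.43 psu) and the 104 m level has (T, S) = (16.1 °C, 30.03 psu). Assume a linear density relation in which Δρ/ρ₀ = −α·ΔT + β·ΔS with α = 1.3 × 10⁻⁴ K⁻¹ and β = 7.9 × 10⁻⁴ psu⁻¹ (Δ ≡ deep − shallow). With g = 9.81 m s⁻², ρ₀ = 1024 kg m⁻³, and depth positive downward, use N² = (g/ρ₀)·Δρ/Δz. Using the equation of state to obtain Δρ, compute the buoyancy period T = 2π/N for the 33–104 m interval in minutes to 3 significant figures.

ΔT = +2.2 K, ΔS = +24.60 psu (deep − shallow).
Δρ/ρ₀ = −αΔT + βΔS = -2.86 × 10⁻⁴ + 0.019434 = 0.019148, so Δρ ≈ 19.61 kg m⁻³.
N² = (g/ρ₀)·Δρ/Δz = g·(Δρ/ρ₀)/Δz = 9.81 × 0.019148 / 71 = 2.6457 × 10⁻³ s⁻².
N = √(2.6457 × 10⁻³) = 0.051436 rad s⁻¹ → T = 2π/N = 122.16 s = 2.0360 min ≈ 2.04 min.

2.04 min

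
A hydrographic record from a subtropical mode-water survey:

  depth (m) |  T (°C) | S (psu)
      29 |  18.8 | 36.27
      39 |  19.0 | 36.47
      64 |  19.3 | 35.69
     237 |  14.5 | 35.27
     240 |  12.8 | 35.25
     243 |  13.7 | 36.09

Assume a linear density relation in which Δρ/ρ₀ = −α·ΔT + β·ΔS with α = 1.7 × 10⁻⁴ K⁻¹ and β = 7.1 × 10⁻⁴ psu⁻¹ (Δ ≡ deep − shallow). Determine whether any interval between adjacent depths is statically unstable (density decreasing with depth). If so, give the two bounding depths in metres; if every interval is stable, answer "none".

Evaluate Δρ/ρ₀ = −αΔT + βΔS across each adjacent pair:
  29–39 m: −αΔT+βΔS = −(1.7 × 10⁻⁴)(+0.2)+(7.1 × 10⁻⁴)(+0.20) = 1.1 × 10⁻⁴ → stable
  39–64 m: −αΔT+βΔS = −(1.7 × 10⁻⁴)(+0.3)+(7.1 × 10⁻⁴)(-0.78) = -6.0 × 10⁻⁴ → UNSTABLE
  64–237 m: −αΔT+βΔS = −(1.7 × 10⁻⁴)(-4.8)+(7.1 × 10⁻⁴)(-0.42) = 5.2 × 10⁻⁴ → stable
  237–240 m: −αΔT+βΔS = −(1.7 × 10⁻⁴)(-1.7)+(7.1 × 10⁻⁴)(-0.02) = 2.7 × 10⁻⁴ → stable
  240–243 m: −αΔT+βΔS = −(1.7 × 10⁻⁴)(+0.9)+(7.1 × 10⁻⁴)(+0.84) = 4.4 × 10⁻⁴ → stable
The 39–64 m interval has Δρ < 0: lighter water underlies denser water.

39–64 m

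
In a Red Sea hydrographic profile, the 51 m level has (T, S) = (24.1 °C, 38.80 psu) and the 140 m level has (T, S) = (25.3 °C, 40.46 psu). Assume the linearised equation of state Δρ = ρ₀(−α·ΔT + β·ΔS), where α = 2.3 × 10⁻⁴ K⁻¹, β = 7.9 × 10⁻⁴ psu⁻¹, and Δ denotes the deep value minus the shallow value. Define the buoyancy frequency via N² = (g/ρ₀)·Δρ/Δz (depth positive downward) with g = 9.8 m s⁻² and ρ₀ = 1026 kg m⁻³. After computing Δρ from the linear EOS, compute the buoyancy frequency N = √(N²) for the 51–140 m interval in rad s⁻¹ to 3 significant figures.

ΔT = +1.2 K, ΔS = +1.66 psu (deep − shallow).
Δρ/ρ₀ = −αΔT + βΔS = -2.76 × 10⁻⁴ + 1.3114 × 10⁻³ = 1.0354 × 10⁻³, so Δρ ≈ 1.062 kg m⁻³.
N² = (g/ρ₀)·Δρ/Δz = g·(Δρ/ρ₀)/Δz = 9.8 × 1.0354 × 10⁻³ / 89 = 1.1401 × 10⁻⁴ s⁻².
N = √(1.1401 × 10⁻⁴) = 0.010678 rad s⁻¹ ≈ 0.0107 rad s⁻¹.

0.0107 rad s⁻¹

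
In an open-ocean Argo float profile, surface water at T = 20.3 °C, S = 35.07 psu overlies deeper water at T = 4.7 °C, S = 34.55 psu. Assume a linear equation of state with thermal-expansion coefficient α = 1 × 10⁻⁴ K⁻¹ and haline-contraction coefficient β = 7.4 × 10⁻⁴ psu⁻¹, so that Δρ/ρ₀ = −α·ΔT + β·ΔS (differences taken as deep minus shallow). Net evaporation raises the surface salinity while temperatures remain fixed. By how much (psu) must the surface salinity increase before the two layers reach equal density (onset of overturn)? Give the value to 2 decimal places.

1.59 psu

Neutral buoyancy requires −α(T_deep − T_surf) + β(S_deep − S_surf′) = 0.
S_surf′ = S_deep − (α/β)·ΔT = 34.55 − (1 × 10⁻⁴/7.4 × 10⁻⁴)·(-15.6) = 36.6581 psu.
Increase required: 36.6581 − 35.07 = 1.5881 psu.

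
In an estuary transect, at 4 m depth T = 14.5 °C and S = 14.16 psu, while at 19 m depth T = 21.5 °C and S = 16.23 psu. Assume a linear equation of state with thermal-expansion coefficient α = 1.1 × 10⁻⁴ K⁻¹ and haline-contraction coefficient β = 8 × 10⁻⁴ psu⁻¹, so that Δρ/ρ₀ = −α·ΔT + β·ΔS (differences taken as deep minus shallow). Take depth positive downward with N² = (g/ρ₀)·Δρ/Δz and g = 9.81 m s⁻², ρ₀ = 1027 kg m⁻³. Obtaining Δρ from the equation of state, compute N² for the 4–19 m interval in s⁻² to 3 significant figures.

ΔT = +7.0 K, ΔS = +2.07 psu (deep − shallow).
Δρ/ρ₀ = −αΔT + βΔS = -7.70 × 10⁻⁴ + 1.656 × 10⁻³ = 8.86 × 10⁻⁴, so Δρ ≈ 0.9099 kg m⁻³.
N² = (g/ρ₀)·Δρ/Δz = g·(Δρ/ρ₀)/Δz = 9.81 × 8.86 × 10⁻⁴ / 15 = 5.7944 × 10⁻⁴ s⁻² ≈ 5.79 × 10⁻⁴ s⁻².

5.79 × 10⁻⁴ s⁻²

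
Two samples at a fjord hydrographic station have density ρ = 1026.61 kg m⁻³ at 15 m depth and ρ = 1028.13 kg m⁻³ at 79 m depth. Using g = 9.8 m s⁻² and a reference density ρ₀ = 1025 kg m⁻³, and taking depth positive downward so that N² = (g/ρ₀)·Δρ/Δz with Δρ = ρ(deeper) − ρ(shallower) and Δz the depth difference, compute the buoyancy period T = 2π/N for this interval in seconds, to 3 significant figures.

Δρ = 1028.13 − 1026.61 = 1.52 kg m⁻³ over Δz = 79 − 15 = 64 m.
N² = (9.8/1025) × (1.52/64) = 2.2707 × 10⁻⁴ s⁻².
N = √(2.2707 × 10⁻⁴) = 0.015069 rad s⁻¹, so T = 2π/N = 416.96 s ≈ 417 s.

417 s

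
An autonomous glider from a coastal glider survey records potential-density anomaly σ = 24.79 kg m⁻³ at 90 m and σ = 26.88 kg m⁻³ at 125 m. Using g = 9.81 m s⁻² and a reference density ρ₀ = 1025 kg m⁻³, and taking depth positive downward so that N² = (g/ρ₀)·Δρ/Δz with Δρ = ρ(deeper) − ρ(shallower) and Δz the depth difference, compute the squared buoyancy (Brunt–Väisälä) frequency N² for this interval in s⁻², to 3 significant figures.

5.72 × 10⁻⁴ s⁻²

Δρ = 1026.88 − 1024.79 = 2.09 kg m⁻³ over Δz = 125 − 90 = 35 m.
N² = (9.81/1025) × (2.09/35) = 5.7151 × 10⁻⁴ s⁻² ≈ 5.72 × 10⁻⁴ s⁻².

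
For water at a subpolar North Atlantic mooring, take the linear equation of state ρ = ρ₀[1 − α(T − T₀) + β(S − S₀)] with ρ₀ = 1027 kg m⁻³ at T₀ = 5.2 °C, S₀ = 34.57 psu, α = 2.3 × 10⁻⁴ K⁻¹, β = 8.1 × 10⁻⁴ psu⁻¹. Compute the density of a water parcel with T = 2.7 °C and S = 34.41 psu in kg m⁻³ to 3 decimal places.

1027.457 kg m⁻³

T − T₀ = -2.5 K, S − S₀ = -0.16 psu.
Bracket = 1 − α·(-2.5) + β·(-0.16) = 1 + (4.454 × 10⁻⁴) = 1.0004454.
ρ = 1027 × 1.0004454 = 1027.457 kg m⁻³.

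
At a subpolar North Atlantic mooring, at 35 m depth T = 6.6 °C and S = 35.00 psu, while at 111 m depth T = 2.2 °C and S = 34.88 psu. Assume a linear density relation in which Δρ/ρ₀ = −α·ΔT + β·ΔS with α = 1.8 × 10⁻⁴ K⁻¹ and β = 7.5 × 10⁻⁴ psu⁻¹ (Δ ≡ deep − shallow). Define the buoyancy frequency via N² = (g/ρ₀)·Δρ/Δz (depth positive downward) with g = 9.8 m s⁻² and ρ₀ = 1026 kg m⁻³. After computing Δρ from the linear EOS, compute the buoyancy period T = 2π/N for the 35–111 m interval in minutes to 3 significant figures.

ΔT = -4.4 K, ΔS = -0.12 psu (deep − shallow).
Δρ/ρ₀ = −αΔT + βΔS = 7.92 × 10⁻⁴ − 9.00 × 10⁻⁵ = 7.02 × 10⁻⁴, so Δρ ≈ 0.7203 kg m⁻³.
N² = (g/ρ₀)·Δρ/Δz = g·(Δρ/ρ₀)/Δz = 9.8 × 7.02 × 10⁻⁴ / 76 = 9.0521 × 10⁻⁵ s⁻².
N = √(9.0521 × 10⁻⁵) = 9.5143 × 10⁻³ rad s⁻¹ → T = 2π/N = 660.39 s = 11.006 min ≈ 11.0 min.

11.0 min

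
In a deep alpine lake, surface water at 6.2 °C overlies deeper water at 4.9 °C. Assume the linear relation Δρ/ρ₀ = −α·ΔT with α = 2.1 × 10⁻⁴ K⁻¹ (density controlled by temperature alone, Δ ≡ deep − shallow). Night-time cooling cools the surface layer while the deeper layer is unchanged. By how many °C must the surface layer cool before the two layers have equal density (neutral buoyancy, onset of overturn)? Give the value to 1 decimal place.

1.3 °C

With temperature the only control, equal density requires T_surf′ = T_deep.
T_surf′ = 4.9 °C.
Cooling required: 6.2 − 4.9 = 1.3 °C.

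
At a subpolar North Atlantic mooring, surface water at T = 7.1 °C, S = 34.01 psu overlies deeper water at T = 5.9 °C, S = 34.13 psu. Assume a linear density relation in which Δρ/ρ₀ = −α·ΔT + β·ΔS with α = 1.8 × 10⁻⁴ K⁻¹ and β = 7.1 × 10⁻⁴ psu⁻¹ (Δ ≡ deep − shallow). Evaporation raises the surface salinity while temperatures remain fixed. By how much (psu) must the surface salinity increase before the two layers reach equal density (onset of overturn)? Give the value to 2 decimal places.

Neutral buoyancy requires −α(T_deep − T_surf) + β(S_deep − S_surf′) = 0.
S_surf′ = S_deep − (α/β)·ΔT = 34.13 − (1.8 × 10⁻⁴/7.1 × 10⁻⁴)·(-1.2) = 34.4342 psu.
Increase required: 34.4342 − 34.01 = 0.4242 psu.

0.42 psu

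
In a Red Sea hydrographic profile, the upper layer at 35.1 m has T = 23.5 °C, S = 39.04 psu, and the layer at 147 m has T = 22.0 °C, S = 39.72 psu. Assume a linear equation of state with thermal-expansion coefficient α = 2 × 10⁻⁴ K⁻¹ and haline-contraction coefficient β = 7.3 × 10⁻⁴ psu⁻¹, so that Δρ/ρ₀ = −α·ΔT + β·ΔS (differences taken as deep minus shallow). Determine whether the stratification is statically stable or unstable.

ΔT = 22.0 − 23.5 = -1.5 K and ΔS = 39.72 − 39.04 = +0.68 psu (deep − shallow).
−αΔT = 3.00 × 10⁻⁴; βΔS = 4.964 × 10⁻⁴; sum Δρ/ρ₀ = 7.964 × 10⁻⁴.
Δρ/ρ₀ > 0, so Δρ > 0: deeper water is denser → statically stable.

stable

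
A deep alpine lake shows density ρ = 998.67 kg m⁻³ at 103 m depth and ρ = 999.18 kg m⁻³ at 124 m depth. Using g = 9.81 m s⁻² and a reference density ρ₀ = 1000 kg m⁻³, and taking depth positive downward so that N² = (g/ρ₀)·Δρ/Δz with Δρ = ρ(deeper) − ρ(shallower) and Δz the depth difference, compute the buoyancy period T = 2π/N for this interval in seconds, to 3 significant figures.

Δρ = 999.18 − 998.67 = 0.51 kg m⁻³ over Δz = 124 − 103 = 21 m.
N² = (9.81/1000) × (0.51/21) = 2.3824 × 10⁻⁴ s⁻².
N = √(2.3824 × 10⁻⁴) = 0.015435 rad s⁻¹, so T = 2π/N = 407.07 s ≈ 407 s.

407 s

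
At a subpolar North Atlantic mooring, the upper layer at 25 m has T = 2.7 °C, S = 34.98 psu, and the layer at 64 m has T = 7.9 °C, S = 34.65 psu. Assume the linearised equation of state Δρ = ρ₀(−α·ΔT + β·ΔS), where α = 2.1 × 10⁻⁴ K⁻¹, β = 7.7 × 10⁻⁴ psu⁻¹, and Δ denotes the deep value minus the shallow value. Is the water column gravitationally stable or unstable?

ΔT = 7.9 − 2.7 = +5.2 K and ΔS = 34.65 − 34.98 = -0.33 psu (deep − shallow).
−αΔT = -1.092 × 10⁻³; βΔS = -2.541 × 10⁻⁴; sum Δρ/ρ₀ = -1.3461 × 10⁻³.
Δρ/ρ₀ < 0, so Δρ < 0: deeper water is lighter → statically unstable; the column would overturn.

unstable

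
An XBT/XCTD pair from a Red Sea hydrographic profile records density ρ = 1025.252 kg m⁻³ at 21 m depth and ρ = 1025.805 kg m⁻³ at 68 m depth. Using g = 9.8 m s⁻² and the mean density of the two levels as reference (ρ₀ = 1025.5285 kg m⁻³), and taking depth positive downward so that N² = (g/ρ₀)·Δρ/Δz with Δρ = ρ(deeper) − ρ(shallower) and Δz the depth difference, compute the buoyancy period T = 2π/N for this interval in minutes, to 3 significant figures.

9.88 min

Δρ = 1025.805 − 1025.252 = 0.553 kg m⁻³ over Δz = 68 − 21 = 47 m.
N² = (9.8/1025.5285) × (0.553/47) = 1.1244 × 10⁻⁴ s⁻².
N = √(1.1244 × 10⁻⁴) = 0.010604 rad s⁻¹, so T = 2π/N = 592.53 s = 9.8755 min ≈ 9.88 min.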